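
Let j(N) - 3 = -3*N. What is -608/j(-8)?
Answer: -608/27 ≈ -22.519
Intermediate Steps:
j(N) = 3 - 3*N
-608/j(-8) = -608/(3 - 3*(-8)) = -608/(3 + 24) = -608/27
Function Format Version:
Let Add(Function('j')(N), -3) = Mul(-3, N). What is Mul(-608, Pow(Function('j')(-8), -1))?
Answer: Rational(-608, 27) ≈ -22.519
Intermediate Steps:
Function('j')(N) = Add(3, Mul(-3, N))
Mul(-608, Pow(Function('j')(-8), -1)) = Mul(-608, Pow(Add(3, Mul(-3, -8)), -1)) = Mul(-608, Pow(Add(3, 24), -1)) = Mul(-608, Pow(27, -1)) = Mul(-608, Rational(1, 27)) = Rational(-608, 27)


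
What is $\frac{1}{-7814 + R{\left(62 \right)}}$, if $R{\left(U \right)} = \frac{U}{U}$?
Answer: $- \frac{1}{7813} \approx -0.00012799$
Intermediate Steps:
$R{\left(U \right)} = 1$
$\frac{1}{-7814 + R{\left(62 \right)}} = \frac{1}{-7814 + 1} = \frac{1}{-7813} = - \frac{1}{7813}$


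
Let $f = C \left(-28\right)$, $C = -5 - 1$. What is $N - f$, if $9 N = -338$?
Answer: $- \frac{1850}{9} \approx -205.56$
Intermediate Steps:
$C = -6$ ($C = -5 - 1 = -6$)
$N = - \frac{338}{9}$ ($N = \frac{1}{9} \left(-338\right) = - \frac{338}{9} \approx -37.556$)
$f = 168$ ($f = \left(-6\right) \left(-28\right) = 168$)
$N - f = - \frac{338}{9} - 168 = - \frac{1850}{9}$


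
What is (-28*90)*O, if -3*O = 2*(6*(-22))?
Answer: -221760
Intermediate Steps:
O = 88 (O = -2*6*(-22)/3 = -2*(-132)/3 = -⅓*(-264) = 88)
(-28*90)*O = -28*90*88 = -2520*88 = -221760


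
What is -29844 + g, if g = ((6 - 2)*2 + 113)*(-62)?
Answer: -37346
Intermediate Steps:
g = -7502 (g = (4*2 + 113)*(-62) = (8 + 113)*(-62) = 121*(-62) = -7502)
-29844 + g = -29844 - 7502 = -37346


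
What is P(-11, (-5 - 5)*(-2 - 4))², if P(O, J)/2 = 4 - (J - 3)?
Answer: 11236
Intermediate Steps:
P(O, J) = 14 - 2*J (P(O, J) = 2*(4 - (J - 3)) = 2*(4 - (-3 + J)) = 2*(4 + (3 - J)) = 2*(7 - J) = 14 - 2*J)
P(-11, (-5 - 5)*(-2 - 4))² = (14 - 2*(-5 - 5)*(-2 - 4))² = (14 - (-20)*(-6))² = (14 - 2*60)² = (14 - 120)² = (-106)² = 11236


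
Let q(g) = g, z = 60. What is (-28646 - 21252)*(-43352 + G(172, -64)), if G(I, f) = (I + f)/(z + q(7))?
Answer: 144927543448/67 ≈ 2.1631e+9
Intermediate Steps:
G(I, f) = I/67 + f/67 (G(I, f) = (I + f)/(60 + 7) = (I + f)/67 = (I + f)*(1/67) = I/67 + f/67)
(-28646 - 21252)*(-43352 + G(172, -64)) = (-28646 - 21252)*(-43352 + ((1/67)*172 + (1/67)*(-64))) = -49898*(-43352 + (172/67 - 64/67)) = -49898*(-43352 + 108/67) = -49898*(-2904476/67) = 144927543448/67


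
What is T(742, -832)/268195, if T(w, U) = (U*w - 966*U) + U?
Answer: 185536/268195 ≈ 0.69180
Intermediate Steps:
T(w, U) = -965*U + U*w (T(w, U) = (-966*U + U*w) + U = -965*U + U*w)
T(742, -832)/268195 = -832*(-965 + 742)/268195 = -832*(-223)*(1/268195) = 185536*(1/268195) = 185536/268195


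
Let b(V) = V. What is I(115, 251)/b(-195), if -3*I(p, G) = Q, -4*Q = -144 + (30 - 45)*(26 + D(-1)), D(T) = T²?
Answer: 61/260 ≈ 0.23462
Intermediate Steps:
Q = 549/4 (Q = -(-144 + (30 - 45)*(26 + (-1)²))/4 = -(-144 - 15*(26 + 1))/4 = -(-144 - 15*27)/4 = -(-144 - 405)/4 = -¼*(-549) = 549/4 ≈ 137.25)
I(p, G) = -183/4 (I(p, G) = -⅓*549/4 = -183/4)
I(115, 251)/b(-195) = -183/4/(-195) = -183/4*(-1/195) = 61/260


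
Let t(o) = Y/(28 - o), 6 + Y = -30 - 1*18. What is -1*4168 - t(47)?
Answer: -79246/19 ≈ -4170.8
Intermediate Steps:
Y = -54 (Y = -6 + (-30 - 1*18) = -6 + (-30 - 18) = -6 - 48 = -54)
t(o) = -54/(28 - o)
-1*4168 - t(47) = -1*4168 - 54/(-28 + 47) = -4168 - 54/19 = -79246/19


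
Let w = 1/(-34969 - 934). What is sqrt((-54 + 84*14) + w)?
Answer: sqrt(1446286472995)/35903 ≈ 33.496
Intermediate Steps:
w = -1/35903 (w = 1/(-35903) = -1/35903 ≈ -2.7853e-5)
sqrt((-54 + 84*14) + w) = sqrt((-54 + 84*14) - 1/35903) = sqrt((-54 + 1176) - 1/35903) = sqrt(1122 - 1/35903) = sqrt(40283165/35903) = sqrt(1446286472995)/35903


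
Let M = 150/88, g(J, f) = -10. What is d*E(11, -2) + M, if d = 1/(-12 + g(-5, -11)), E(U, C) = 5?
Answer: 65/44 ≈ 1.4773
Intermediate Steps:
d = -1/22 (d = 1/(-12 - 10) = 1/(-22) = -1/22 ≈ -0.045455)
M = 75/44 (M = 150*(1/88) = 75/44 ≈ 1.7045)
d*E(11, -2) + M = -1/22*5 + 75/44 = -5/22 + 75/44 = 65/44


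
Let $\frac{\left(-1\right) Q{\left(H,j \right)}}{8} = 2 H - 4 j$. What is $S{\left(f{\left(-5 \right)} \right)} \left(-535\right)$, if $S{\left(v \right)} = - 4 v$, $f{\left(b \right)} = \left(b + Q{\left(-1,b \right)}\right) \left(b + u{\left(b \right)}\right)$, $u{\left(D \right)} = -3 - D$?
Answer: $956580$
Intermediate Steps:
$Q{\left(H,j \right)} = - 16 H + 32 j$ ($Q{\left(H,j \right)} = - 8 \left(2 H - 4 j\right) = - 8 \left(- 4 j + 2 H\right) = - 16 H + 32 j$)
$f{\left(b \right)} = -48 - 99 b$ ($f{\left(b \right)} = \left(b + \left(\left(-16\right) \left(-1\right) + 32 b\right)\right) \left(b - \left(3 + b\right)\right) = \left(b + \left(16 + 32 b\right)\right) \left(-3\right) = \left(16 + 33 b\right) \left(-3\right) = -48 - 99 b$)
$S{\left(f{\left(-5 \right)} \right)} \left(-535\right) = - 4 \left(-48 - -495\right) \left(-535\right) = - 4 \left(-48 + 495\right) \left(-535\right) = \left(-4\right) 447 \left(-535\right) = \left(-1788\right) \left(-535\right) = 956580$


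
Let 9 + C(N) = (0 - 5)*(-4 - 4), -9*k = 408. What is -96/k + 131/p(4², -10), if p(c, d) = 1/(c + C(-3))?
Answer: 104705/17 ≈ 6159.1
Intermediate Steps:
k = -136/3 (k = -⅑*408 = -136/3 ≈ -45.333)
C(N) = 31 (C(N) = -9 + (0 - 5)*(-4 - 4) = -9 - 5*(-8) = -9 + 40 = 31)
p(c, d) = 1/(31 + c) (p(c, d) = 1/(c + 31) = 1/(31 + c))
-96/k + 131/p(4², -10) = -96/(-136/3) + 131/(1/(31 + 4²)) = -96*(-3/136) + 131/(1/(31 + 16)) = 36/17 + 131/(1/47) = 36/17 + 131*47 = 36/17 + 6157 = 104705/17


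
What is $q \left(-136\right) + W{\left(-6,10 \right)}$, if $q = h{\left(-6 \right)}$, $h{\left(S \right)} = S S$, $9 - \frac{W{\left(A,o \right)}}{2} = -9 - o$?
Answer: $-4840$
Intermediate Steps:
$W{\left(A,o \right)} = 36 + 2 o$ ($W{\left(A,o \right)} = 18 - 2 \left(-9 - o\right) = 18 + \left(18 + 2 o\right) = 36 + 2 o$)
$h{\left(S \right)} = S^{2}$
$q = 36$ ($q = \left(-6\right)^{2} = 36$)
$q \left(-136\right) + W{\left(-6,10 \right)} = 36 \left(-136\right) + \left(36 + 2 \cdot 10\right) = -4896 + \left(36 + 20\right) = -4896 + 56 = -4840$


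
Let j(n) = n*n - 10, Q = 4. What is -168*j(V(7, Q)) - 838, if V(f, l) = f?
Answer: -7390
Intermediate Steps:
j(n) = -10 + n**2 (j(n) = n**2 - 10 = -10 + n**2)
-168*j(V(7, Q)) - 838 = -168*(-10 + 7**2) - 838 = -168*(-10 + 49) - 838 = -168*39 - 838 = -6552 - 838 = -7390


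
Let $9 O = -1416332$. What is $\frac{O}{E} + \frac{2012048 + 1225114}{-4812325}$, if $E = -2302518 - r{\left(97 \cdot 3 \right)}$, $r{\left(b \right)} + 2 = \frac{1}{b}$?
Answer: $- \frac{5845870472741002}{9673237499805075} \approx -0.60433$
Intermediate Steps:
$O = - \frac{1416332}{9}$ ($O = \frac{1}{9} \left(-1416332\right) = - \frac{1416332}{9} \approx -1.5737 \cdot 10^{5}$)
$r{\left(b \right)} = -2 + \frac{1}{b}$
$E = - \frac{670032157}{291}$ ($E = -2302518 - \left(-2 + \frac{1}{97 \cdot 3}\right) = -2302518 - \left(-2 + \frac{1}{291}\right) = -2302518 - - \frac{581}{291} = -2302518 + \frac{581}{291} = - \frac{670032157}{291} \approx -2.3025 \cdot 10^{6}$)
$\frac{O}{E} + \frac{2012048 + 1225114}{-4812325} = - \frac{1416332}{9 \left(- \frac{670032157}{291}\right)} + \frac{2012048 + 1225114}{-4812325} = \left(- \frac{1416332}{9}\right) \left(- \frac{291}{670032157}\right) + 3237162 \left(- \frac{1}{4812325}\right) = \frac{137384204}{2010096471} - \frac{3237162}{4812325} = - \frac{5845870472741002}{9673237499805075}$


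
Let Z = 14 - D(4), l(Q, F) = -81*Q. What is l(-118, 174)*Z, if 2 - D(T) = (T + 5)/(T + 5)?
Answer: 124254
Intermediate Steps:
D(T) = 1 (D(T) = 2 - (T + 5)/(T + 5) = 2 - (5 + T)/(5 + T) = 2 - 1*1 = 2 - 1 = 1)
Z = 13 (Z = 14 - 1*1 = 14 - 1 = 13)
l(-118, 174)*Z = -81*(-118)*13 = 9558*13 = 124254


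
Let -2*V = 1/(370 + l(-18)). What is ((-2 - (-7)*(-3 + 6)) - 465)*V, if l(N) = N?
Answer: 223/352 ≈ 0.63352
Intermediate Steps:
V = -1/704 (V = -1/(2*(370 - 18)) = -1/2/352 = -1/2*1/352 = -1/704 ≈ -0.0014205)
((-2 - (-7)*(-3 + 6)) - 465)*V = ((-2 - (-7)*(-3 + 6)) - 465)*(-1/704) = ((-2 - (-7)*3) - 465)*(-1/704) = ((-2 - 7*(-3)) - 465)*(-1/704) = ((-2 + 21) - 465)*(-1/704) = (19 - 465)*(-1/704) = -446*(-1/704) = 223/352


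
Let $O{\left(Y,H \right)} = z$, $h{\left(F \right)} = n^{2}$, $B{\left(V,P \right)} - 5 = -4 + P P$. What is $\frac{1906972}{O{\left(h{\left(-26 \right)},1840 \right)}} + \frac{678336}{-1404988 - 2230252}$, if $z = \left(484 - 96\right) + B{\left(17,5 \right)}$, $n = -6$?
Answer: $\frac{433251253886}{94061835} \approx 4606.0$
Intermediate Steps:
$B{\left(V,P \right)} = 1 + P^{2}$ ($B{\left(V,P \right)} = 5 + \left(-4 + P P\right) = 5 + \left(-4 + P^{2}\right) = 1 + P^{2}$)
$h{\left(F \right)} = 36$ ($h{\left(F \right)} = \left(-6\right)^{2} = 36$)
$z = 414$ ($z = \left(484 - 96\right) + \left(1 + 5^{2}\right) = 388 + \left(1 + 25\right) = 388 + 26 = 414$)
$O{\left(Y,H \right)} = 414$
$\frac{1906972}{O{\left(h{\left(-26 \right)},1840 \right)}} + \frac{678336}{-1404988 - 2230252} = \frac{1906972}{414} + \frac{678336}{-1404988 - 2230252} = 1906972 \cdot \frac{1}{414} + \frac{678336}{-1404988 - 2230252} = \frac{953486}{207} + \frac{678336}{-3635240} = \frac{953486}{207} + 678336 \left(- \frac{1}{3635240}\right) = \frac{953486}{207} - \frac{84792}{454405} = \frac{433251253886}{94061835}$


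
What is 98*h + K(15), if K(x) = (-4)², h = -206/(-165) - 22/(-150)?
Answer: 125998/825 ≈ 152.72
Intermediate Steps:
h = 1151/825 (h = -206*(-1/165) - 22*(-1/150) = 206/165 + 11/75 = 1151/825 ≈ 1.3952)
K(x) = 16
98*h + K(15) = 98*(1151/825) + 16 = 112798/825 + 16 = 125998/825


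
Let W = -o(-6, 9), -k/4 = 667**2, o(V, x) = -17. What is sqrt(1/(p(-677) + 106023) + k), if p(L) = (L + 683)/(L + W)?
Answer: 3*I*sqrt(26893951854111780934)/11662529 ≈ 1334.0*I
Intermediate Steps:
k = -1779556 (k = -4*667**2 = -4*444889 = -1779556)
W = 17 (W = -1*(-17) = 17)
p(L) = (683 + L)/(17 + L) (p(L) = (L + 683)/(L + 17) = (683 + L)/(17 + L))
sqrt(1/(p(-677) + 106023) + k) = sqrt(1/((683 - 677)/(17 - 677) + 106023) - 1779556) = sqrt(1/(6/(-660) + 106023) - 1779556) = sqrt(1/(-1/660*6 + 106023) - 1779556) = sqrt(1/(-1/110 + 106023) - 1779556) = sqrt(1/(11662529/110) - 1779556) = sqrt(110/11662529 - 1779556) = sqrt(-20754123457014/11662529) = 3*I*sqrt(26893951854111780934)/11662529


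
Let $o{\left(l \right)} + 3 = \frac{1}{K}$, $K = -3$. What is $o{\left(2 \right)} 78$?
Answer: $-260$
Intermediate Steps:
$o{\left(l \right)} = - \frac{10}{3}$ ($o{\left(l \right)} = -3 + \frac{1}{-3} = -3 - \frac{1}{3} = - \frac{10}{3}$)
$o{\left(2 \right)} 78 = \left(- \frac{10}{3}\right) 78 = -260$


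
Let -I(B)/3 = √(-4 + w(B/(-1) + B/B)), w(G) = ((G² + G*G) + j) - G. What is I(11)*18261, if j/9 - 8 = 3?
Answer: -54783*√305 ≈ -9.5674e+5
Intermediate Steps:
j = 99 (j = 72 + 9*3 = 72 + 27 = 99)
w(G) = 99 - G + 2*G² (w(G) = ((G² + G*G) + 99) - G = ((G² + G²) + 99) - G = (2*G² + 99) - G = (99 + 2*G²) - G = 99 - G + 2*G²)
I(B) = -3*√(94 + B + 2*(1 - B)²) (I(B) = -3*√(-4 + (99 - (B/(-1) + B/B) + 2*(B/(-1) + B/B)²)) = -3*√(-4 + (99 - (B*(-1) + 1) + 2*(B*(-1) + 1)²)) = -3*√(-4 + (99 - (-B + 1) + 2*(-B + 1)²)) = -3*√(-4 + (99 - (1 - B) + 2*(1 - B)²)) = -3*√(-4 + (99 + (-1 + B) + 2*(1 - B)²)) = -3*√(-4 + (98 + B + 2*(1 - B)²)) = -3*√(94 + B + 2*(1 - B)²))
I(11)*18261 = -3*√(94 + 11 + 2*(-1 + 11)²)*18261 = -3*√(94 + 11 + 2*10²)*18261 = -3*√(94 + 11 + 2*100)*18261 = -3*√(94 + 11 + 200)*18261 = -3*√305*18261 = -54783*√305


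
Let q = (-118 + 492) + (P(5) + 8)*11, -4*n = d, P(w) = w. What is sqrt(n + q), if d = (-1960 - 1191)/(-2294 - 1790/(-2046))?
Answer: sqrt(11372832379196761)/4691734 ≈ 22.730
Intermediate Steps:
d = 3223473/2345867 (d = -3151/(-2294 - 1790*(-1/2046)) = -3151/(-2294 + 895/1023) = -3151/(-2345867/1023) = -3151*(-1023/2345867) = 3223473/2345867 ≈ 1.3741)
n = -3223473/9383468 (n = -1/4*3223473/2345867 = -3223473/9383468 ≈ -0.34353)
q = 517 (q = (-118 + 492) + (5 + 8)*11 = 374 + 13*11 = 374 + 143 = 517)
sqrt(n + q) = sqrt(-3223473/9383468 + 517) = sqrt(4848029483/9383468) = sqrt(11372832379196761)/4691734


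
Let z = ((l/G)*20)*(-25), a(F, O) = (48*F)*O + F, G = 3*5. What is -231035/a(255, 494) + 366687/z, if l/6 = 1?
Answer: -19281170947/10516200 ≈ -1833.5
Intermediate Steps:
l = 6 (l = 6*1 = 6)
G = 15
a(F, O) = F + 48*F*O (a(F, O) = 48*F*O + F = F + 48*F*O)
z = -200 (z = ((6/15)*20)*(-25) = ((6*(1/15))*20)*(-25) = ((⅖)*20)*(-25) = 8*(-25) = -200)
-231035/a(255, 494) + 366687/z = -231035*1/(255*(1 + 48*494)) + 366687/(-200) = -231035*1/(255*(1 + 23712)) + 366687*(-1/200) = -231035/(255*23713) - 366687/200 = -231035/6046815 - 366687/200 = -231035*1/6046815 - 366687/200 = -2009/52581 - 366687/200 = -19281170947/10516200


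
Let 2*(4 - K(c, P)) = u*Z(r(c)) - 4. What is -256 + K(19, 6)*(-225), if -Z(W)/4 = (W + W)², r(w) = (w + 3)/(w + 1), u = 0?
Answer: -1606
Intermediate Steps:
r(w) = (3 + w)/(1 + w)
Z(W) = -16*W² (Z(W) = -4*(W + W)² = -4*4*W² = -16*W²)
K(c, P) = 6 (K(c, P) = 4 - (0*(-16*(3 + c)²/(1 + c)²) - 4)/2 = 4 - (0 - 4)/2 = 4 - ½*(-4) = 4 + 2 = 6)
-256 + K(19, 6)*(-225) = -256 + 6*(-225) = -256 - 1350 = -1606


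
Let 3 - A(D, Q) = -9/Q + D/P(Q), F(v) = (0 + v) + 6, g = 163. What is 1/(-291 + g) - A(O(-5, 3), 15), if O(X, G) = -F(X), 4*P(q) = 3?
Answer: -9487/1920 ≈ -4.9411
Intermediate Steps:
P(q) = ¾ (P(q) = (¼)*3 = ¾)
F(v) = 6 + v (F(v) = v + 6 = 6 + v)
O(X, G) = -6 - X (O(X, G) = -(6 + X) = -6 - X)
A(D, Q) = 3 + 9/Q - 4*D/3 (A(D, Q) = 3 - (-9/Q + D/(¾)) = 3 - (-9/Q + D*(4/3)) = 3 - (-9/Q + 4*D/3) = 3 + (9/Q - 4*D/3) = 3 + 9/Q - 4*D/3)
1/(-291 + g) - A(O(-5, 3), 15) = 1/(-291 + 163) - (3 + 9/15 - 4*(-6 - 1*(-5))/3) = 1/(-128) - (3 + 9*(1/15) - 4*(-6 + 5)/3) = -1/128 - (3 + ⅗ - 4/3*(-1)) = -1/128 - (3 + ⅗ + 4/3) = -1/128 - 1*74/15 = -1/128 - 74/15 = -9487/1920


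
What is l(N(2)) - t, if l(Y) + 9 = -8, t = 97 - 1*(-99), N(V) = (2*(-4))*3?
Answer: -213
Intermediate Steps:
N(V) = -24 (N(V) = -8*3 = -24)
t = 196 (t = 97 + 99 = 196)
l(Y) = -17 (l(Y) = -9 - 8 = -17)
l(N(2)) - t = -17 - 1*196 = -17 - 196 = -213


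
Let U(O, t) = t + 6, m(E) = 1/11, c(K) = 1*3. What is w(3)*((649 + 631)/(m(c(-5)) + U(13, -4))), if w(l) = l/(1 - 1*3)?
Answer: -21120/23 ≈ -918.26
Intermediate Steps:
c(K) = 3
w(l) = -l/2 (w(l) = l/(1 - 3) = l/(-2) = l*(-½) = -l/2)
m(E) = 1/11
U(O, t) = 6 + t
w(3)*((649 + 631)/(m(c(-5)) + U(13, -4))) = (-½*3)*((649 + 631)/(1/11 + (6 - 4))) = -1920/(1/11 + 2) = -1920/23/11 = -1920*11/23 = -3/2*14080/23 = -21120/23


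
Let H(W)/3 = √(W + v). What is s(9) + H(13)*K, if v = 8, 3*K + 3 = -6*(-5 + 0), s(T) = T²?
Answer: 81 + 27*√21 ≈ 204.73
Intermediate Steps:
K = 9 (K = -1 + (-6*(-5 + 0))/3 = -1 + (-6*(-5))/3 = -1 + (⅓)*30 = -1 + 10 = 9)
H(W) = 3*√(8 + W) (H(W) = 3*√(W + 8) = 3*√(8 + W))
s(9) + H(13)*K = 9² + (3*√(8 + 13))*9 = 81 + (3*√21)*9 = 81 + 27*√21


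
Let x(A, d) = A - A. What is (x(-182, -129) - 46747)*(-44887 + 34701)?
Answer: 476164942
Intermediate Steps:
x(A, d) = 0
(x(-182, -129) - 46747)*(-44887 + 34701) = (0 - 46747)*(-44887 + 34701) = -46747*(-10186) = 476164942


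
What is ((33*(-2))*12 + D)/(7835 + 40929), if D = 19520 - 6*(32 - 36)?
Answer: 4688/12191 ≈ 0.38455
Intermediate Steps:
D = 19544 (D = 19520 - 6*(-4) = 19520 + 24 = 19544)
((33*(-2))*12 + D)/(7835 + 40929) = ((33*(-2))*12 + 19544)/(7835 + 40929) = (-66*12 + 19544)/48764 = (-792 + 19544)*(1/48764) = 18752*(1/48764) = 4688/12191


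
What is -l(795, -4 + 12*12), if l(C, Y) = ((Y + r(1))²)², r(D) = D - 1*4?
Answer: -352275361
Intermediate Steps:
r(D) = -4 + D (r(D) = D - 4 = -4 + D)
l(C, Y) = (-3 + Y)⁴ (l(C, Y) = ((Y + (-4 + 1))²)² = ((Y - 3)²)² = ((-3 + Y)²)² = (-3 + Y)⁴)
-l(795, -4 + 12*12) = -(-3 + (-4 + 12*12))⁴ = -(-3 + (-4 + 144))⁴ = -(-3 + 140)⁴ = -1*137⁴ = -1*352275361 = -352275361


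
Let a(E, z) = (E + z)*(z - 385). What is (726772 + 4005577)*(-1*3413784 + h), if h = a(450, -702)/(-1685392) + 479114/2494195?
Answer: -16977906646682082887930687/1050924074860 ≈ -1.6155e+13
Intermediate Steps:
a(E, z) = (-385 + z)*(E + z) (a(E, z) = (E + z)*(-385 + z) = (-385 + z)*(E + z))
h = 31068757877/1050924074860 (h = ((-702)**2 - 385*450 - 385*(-702) + 450*(-702))/(-1685392) + 479114/2494195 = (492804 - 173250 + 270270 - 315900)*(-1/1685392) + 479114*(1/2494195) = 273924*(-1/1685392) + 479114/2494195 = -68481/421348 + 479114/2494195 = 31068757877/1050924074860 ≈ 0.029563)
(726772 + 4005577)*(-1*3413784 + h) = (726772 + 4005577)*(-1*3413784 + 31068757877/1050924074860) = 4732349*(-3413784 + 31068757877/1050924074860) = 4732349*(-3587627760903112363/1050924074860) = -16977906646682082887930687/1050924074860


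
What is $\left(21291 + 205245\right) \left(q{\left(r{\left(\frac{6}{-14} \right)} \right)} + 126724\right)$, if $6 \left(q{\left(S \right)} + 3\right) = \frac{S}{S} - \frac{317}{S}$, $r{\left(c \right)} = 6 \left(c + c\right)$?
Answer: $\frac{258383101049}{9} \approx 2.8709 \cdot 10^{10}$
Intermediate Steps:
$r{\left(c \right)} = 12 c$ ($r{\left(c \right)} = 6 \cdot 2 c = 12 c$)
$q{\left(S \right)} = - \frac{17}{6} - \frac{317}{6 S}$ ($q{\left(S \right)} = -3 + \frac{\frac{S}{S} - \frac{317}{S}}{6} = -3 + \frac{1 - \frac{317}{S}}{6} = -3 + \left(\frac{1}{6} - \frac{317}{6 S}\right) = - \frac{17}{6} - \frac{317}{6 S}$)
$\left(21291 + 205245\right) \left(q{\left(r{\left(\frac{6}{-14} \right)} \right)} + 126724\right) = \left(21291 + 205245\right) \left(\frac{-317 - 17 \cdot 12 \frac{6}{-14}}{6 \cdot 12 \frac{6}{-14}} + 126724\right) = 226536 \left(\frac{-317 - 17 \cdot 12 \cdot 6 \left(- \frac{1}{14}\right)}{6 \cdot 12 \cdot 6 \left(- \frac{1}{14}\right)} + 126724\right) = 226536 \left(\frac{-317 - 17 \cdot 12 \left(- \frac{3}{7}\right)}{6 \cdot 12 \left(- \frac{3}{7}\right)} + 126724\right) = 226536 \left(\frac{-317 - - \frac{612}{7}}{6 \left(- \frac{36}{7}\right)} + 126724\right) = 226536 \left(\frac{1}{6} \left(- \frac{7}{36}\right) \left(-317 + \frac{612}{7}\right) + 126724\right) = 226536 \left(\frac{1}{6} \left(- \frac{7}{36}\right) \left(- \frac{1607}{7}\right) + 126724\right) = 226536 \left(\frac{1607}{216} + 126724\right) = 226536 \cdot \frac{27373991}{216} = \frac{258383101049}{9}$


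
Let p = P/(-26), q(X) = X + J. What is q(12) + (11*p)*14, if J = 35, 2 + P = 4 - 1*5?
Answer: 842/13 ≈ 64.769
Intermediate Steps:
P = -3 (P = -2 + (4 - 1*5) = -2 + (4 - 5) = -2 - 1 = -3)
q(X) = 35 + X (q(X) = X + 35 = 35 + X)
p = 3/26 (p = -3/(-26) = -3*(-1/26) = 3/26 ≈ 0.11538)
q(12) + (11*p)*14 = (35 + 12) + (11*(3/26))*14 = 47 + (33/26)*14 = 47 + 231/13 = 842/13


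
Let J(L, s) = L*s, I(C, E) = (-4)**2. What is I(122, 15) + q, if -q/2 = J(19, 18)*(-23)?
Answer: 15748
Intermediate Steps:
I(C, E) = 16
q = 15732 (q = -2*19*18*(-23) = -684*(-23) = -2*(-7866) = 15732)
I(122, 15) + q = 16 + 15732 = 15748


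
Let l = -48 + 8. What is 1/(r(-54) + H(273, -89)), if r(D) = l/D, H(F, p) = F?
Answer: 27/7391 ≈ 0.0036531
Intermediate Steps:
l = -40
r(D) = -40/D
1/(r(-54) + H(273, -89)) = 1/(-40/(-54) + 273) = 1/(-40*(-1/54) + 273) = 1/(20/27 + 273) = 1/(7391/27) = 27/7391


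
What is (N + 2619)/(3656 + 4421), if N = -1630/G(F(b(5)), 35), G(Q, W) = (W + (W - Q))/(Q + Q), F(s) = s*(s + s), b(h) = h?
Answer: -5531/8077 ≈ -0.68478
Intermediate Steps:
F(s) = 2*s² (F(s) = s*(2*s) = 2*s²)
G(Q, W) = (-Q + 2*W)/(2*Q) (G(Q, W) = (-Q + 2*W)/((2*Q)) = (-Q + 2*W)*(1/(2*Q)) = (-Q + 2*W)/(2*Q))
N = -8150 (N = -1630*50/(35 - 5²) = -1630*50/(35 - 25) = -1630/((1/50)*10) = -1630/⅕ = -1630*5 = -8150)
(N + 2619)/(3656 + 4421) = (-8150 + 2619)/(3656 + 4421) = -5531/8077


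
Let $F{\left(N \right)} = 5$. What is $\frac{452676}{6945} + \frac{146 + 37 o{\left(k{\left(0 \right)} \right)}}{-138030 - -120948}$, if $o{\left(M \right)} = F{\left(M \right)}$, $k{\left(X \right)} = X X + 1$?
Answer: $\frac{2576770879}{39544830} \approx 65.161$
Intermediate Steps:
$k{\left(X \right)} = 1 + X^{2}$ ($k{\left(X \right)} = X^{2} + 1 = 1 + X^{2}$)
$o{\left(M \right)} = 5$
$\frac{452676}{6945} + \frac{146 + 37 o{\left(k{\left(0 \right)} \right)}}{-138030 - -120948} = \frac{452676}{6945} + \frac{146 + 37 \cdot 5}{-138030 - -120948} = 452676 \cdot \frac{1}{6945} + \frac{146 + 185}{-138030 + 120948} = \frac{150892}{2315} + \frac{331}{-17082} = \frac{150892}{2315} + 331 \left(- \frac{1}{17082}\right) = \frac{150892}{2315} - \frac{331}{17082} = \frac{2576770879}{39544830}$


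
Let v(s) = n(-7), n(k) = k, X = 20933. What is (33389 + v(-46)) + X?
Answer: 54315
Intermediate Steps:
v(s) = -7
(33389 + v(-46)) + X = (33389 - 7) + 20933 = 33382 + 20933 = 54315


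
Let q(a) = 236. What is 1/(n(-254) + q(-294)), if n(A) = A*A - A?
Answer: 1/65006 ≈ 1.5383e-5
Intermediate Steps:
n(A) = A² - A
1/(n(-254) + q(-294)) = 1/(-254*(-1 - 254) + 236) = 1/(-254*(-255) + 236) = 1/(64770 + 236) = 1/65006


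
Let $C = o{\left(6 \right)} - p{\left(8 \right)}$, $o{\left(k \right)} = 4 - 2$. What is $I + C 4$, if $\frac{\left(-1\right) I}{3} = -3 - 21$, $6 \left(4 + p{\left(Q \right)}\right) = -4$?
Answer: $\frac{296}{3} \approx 98.667$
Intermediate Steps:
$o{\left(k \right)} = 2$ ($o{\left(k \right)} = 4 - 2 = 2$)
$p{\left(Q \right)} = - \frac{14}{3}$ ($p{\left(Q \right)} = -4 + \frac{1}{6} \left(-4\right) = -4 - \frac{2}{3} = - \frac{14}{3}$)
$I = 72$ ($I = - 3 \left(-3 - 21\right) = \left(-3\right) \left(-24\right) = 72$)
$C = \frac{20}{3}$ ($C = 2 - - \frac{14}{3} = 2 + \frac{14}{3} = \frac{20}{3} \approx 6.6667$)
$I + C 4 = 72 + \frac{20}{3} \cdot 4 = 72 + \frac{80}{3} = \frac{296}{3}$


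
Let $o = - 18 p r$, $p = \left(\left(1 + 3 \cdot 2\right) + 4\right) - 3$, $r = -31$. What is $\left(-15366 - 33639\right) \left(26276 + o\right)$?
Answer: $-1506413700$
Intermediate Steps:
$p = 8$ ($p = \left(\left(1 + 6\right) + 4\right) - 3 = \left(7 + 4\right) - 3 = 11 - 3 = 8$)
$o = 4464$ ($o = \left(-18\right) 8 \left(-31\right) = \left(-144\right) \left(-31\right) = 4464$)
$\left(-15366 - 33639\right) \left(26276 + o\right) = \left(-15366 - 33639\right) \left(26276 + 4464\right) = \left(-49005\right) 30740 = -1506413700$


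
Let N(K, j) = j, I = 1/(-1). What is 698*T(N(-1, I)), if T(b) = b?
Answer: -698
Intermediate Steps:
I = -1
698*T(N(-1, I)) = 698*(-1) = -698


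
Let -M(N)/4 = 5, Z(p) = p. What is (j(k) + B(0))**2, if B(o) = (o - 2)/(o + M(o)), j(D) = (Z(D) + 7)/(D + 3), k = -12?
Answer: 3481/8100 ≈ 0.42975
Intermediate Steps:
M(N) = -20 (M(N) = -4*5 = -20)
j(D) = (7 + D)/(3 + D) (j(D) = (D + 7)/(D + 3) = (7 + D)/(3 + D))
B(o) = (-2 + o)/(-20 + o) (B(o) = (o - 2)/(o - 20) = (-2 + o)/(-20 + o))
(j(k) + B(0))**2 = ((7 - 12)/(3 - 12) + (-2 + 0)/(-20 + 0))**2 = (-5/(-9) - 2/(-20))**2 = (-1/9*(-5) - 1/20*(-2))**2 = (5/9 + 1/10)**2 = (59/90)**2 = 3481/8100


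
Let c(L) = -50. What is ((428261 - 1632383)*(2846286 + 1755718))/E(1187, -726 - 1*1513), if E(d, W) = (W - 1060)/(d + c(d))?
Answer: 6300542534174856/3299 ≈ 1.9098e+12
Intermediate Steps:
E(d, W) = (-1060 + W)/(-50 + d) (E(d, W) = (W - 1060)/(d - 50) = (-1060 + W)/(-50 + d))
((428261 - 1632383)*(2846286 + 1755718))/E(1187, -726 - 1*1513) = ((428261 - 1632383)*(2846286 + 1755718))/(((-1060 + (-726 - 1*1513))/(-50 + 1187))) = (-1204122*4602004)/(((-1060 + (-726 - 1513))/1137)) = -5541374260488*1137/(-1060 - 2239) = -5541374260488/((1/1137)*(-3299)) = -5541374260488/(-3299/1137) = -5541374260488*(-1137/3299) = 6300542534174856/3299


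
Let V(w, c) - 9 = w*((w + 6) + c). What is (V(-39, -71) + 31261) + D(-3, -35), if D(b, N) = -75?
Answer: 35251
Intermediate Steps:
V(w, c) = 9 + w*(6 + c + w) (V(w, c) = 9 + w*((w + 6) + c) = 9 + w*((6 + w) + c) = 9 + w*(6 + c + w))
(V(-39, -71) + 31261) + D(-3, -35) = ((9 + (-39)**2 + 6*(-39) - 71*(-39)) + 31261) - 75 = ((9 + 1521 - 234 + 2769) + 31261) - 75 = (4065 + 31261) - 75 = 35326 - 75 = 35251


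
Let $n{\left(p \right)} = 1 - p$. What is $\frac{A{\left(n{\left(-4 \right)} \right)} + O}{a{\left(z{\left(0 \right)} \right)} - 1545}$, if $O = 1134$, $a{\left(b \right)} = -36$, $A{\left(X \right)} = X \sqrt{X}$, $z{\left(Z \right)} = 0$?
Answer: $- \frac{378}{527} - \frac{5 \sqrt{5}}{1581} \approx -0.72434$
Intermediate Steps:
$A{\left(X \right)} = X^{\frac{3}{2}}$
$\frac{A{\left(n{\left(-4 \right)} \right)} + O}{a{\left(z{\left(0 \right)} \right)} - 1545} = \frac{\left(1 - -4\right)^{\frac{3}{2}} + 1134}{-36 - 1545} = \frac{\left(1 + 4\right)^{\frac{3}{2}} + 1134}{-1581} = \left(5^{\frac{3}{2}} + 1134\right) \left(- \frac{1}{1581}\right) = \left(5 \sqrt{5} + 1134\right) \left(- \frac{1}{1581}\right) = \left(1134 + 5 \sqrt{5}\right) \left(- \frac{1}{1581}\right) = - \frac{378}{527} - \frac{5 \sqrt{5}}{1581}$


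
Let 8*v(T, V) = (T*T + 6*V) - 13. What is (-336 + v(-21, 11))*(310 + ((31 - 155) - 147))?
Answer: -42783/4 ≈ -10696.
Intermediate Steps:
v(T, V) = -13/8 + T²/8 + 3*V/4 (v(T, V) = ((T*T + 6*V) - 13)/8 = ((T² + 6*V) - 13)/8 = (-13 + T² + 6*V)/8 = -13/8 + T²/8 + 3*V/4)
(-336 + v(-21, 11))*(310 + ((31 - 155) - 147)) = (-336 + (-13/8 + (⅛)*(-21)² + (¾)*11))*(310 + ((31 - 155) - 147)) = (-336 + (-13/8 + (⅛)*441 + 33/4))*(310 + (-124 - 147)) = (-336 + (-13/8 + 441/8 + 33/4))*(310 - 271) = (-336 + 247/4)*39 = -1097/4*39 = -42783/4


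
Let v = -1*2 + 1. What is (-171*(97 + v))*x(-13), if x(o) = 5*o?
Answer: 1067040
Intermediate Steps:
v = -1 (v = -2 + 1 = -1)
(-171*(97 + v))*x(-13) = (-171*(97 - 1))*(5*(-13)) = -171*96*(-65) = -16416*(-65) = 1067040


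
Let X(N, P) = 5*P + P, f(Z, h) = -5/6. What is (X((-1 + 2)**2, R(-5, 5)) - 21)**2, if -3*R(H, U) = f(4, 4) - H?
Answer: 7744/9 ≈ 860.44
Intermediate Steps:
f(Z, h) = -5/6 (f(Z, h) = -5*1/6 = -5/6)
R(H, U) = 5/18 + H/3 (R(H, U) = -(-5/6 - H)/3 = 5/18 + H/3)
X(N, P) = 6*P
(X((-1 + 2)**2, R(-5, 5)) - 21)**2 = (6*(5/18 + (1/3)*(-5)) - 21)**2 = (6*(5/18 - 5/3) - 21)**2 = (6*(-25/18) - 21)**2 = (-25/3 - 21)**2 = (-88/3)**2 = 7744/9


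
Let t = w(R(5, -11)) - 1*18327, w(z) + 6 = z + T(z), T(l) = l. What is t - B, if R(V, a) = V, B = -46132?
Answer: 27809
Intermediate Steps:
w(z) = -6 + 2*z (w(z) = -6 + (z + z) = -6 + 2*z)
t = -18323 (t = (-6 + 2*5) - 1*18327 = (-6 + 10) - 18327 = 4 - 18327 = -18323)
t - B = -18323 - 1*(-46132) = -18323 + 46132 = 27809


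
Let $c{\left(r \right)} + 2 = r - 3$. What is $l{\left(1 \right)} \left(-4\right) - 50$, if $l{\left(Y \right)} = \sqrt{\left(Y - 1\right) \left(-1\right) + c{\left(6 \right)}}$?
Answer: $-54$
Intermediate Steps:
$c{\left(r \right)} = -5 + r$ ($c{\left(r \right)} = -2 + \left(r - 3\right) = -2 + \left(-3 + r\right) = -5 + r$)
$l{\left(Y \right)} = \sqrt{2 - Y}$ ($l{\left(Y \right)} = \sqrt{\left(Y - 1\right) \left(-1\right) + \left(-5 + 6\right)} = \sqrt{\left(-1 + Y\right) \left(-1\right) + 1} = \sqrt{\left(1 - Y\right) + 1} = \sqrt{2 - Y}$)
$l{\left(1 \right)} \left(-4\right) - 50 = \sqrt{2 - 1} \left(-4\right) - 50 = \sqrt{1} \left(-4\right) - 50 = 1 \left(-4\right) - 50 = -4 - 50 = -54$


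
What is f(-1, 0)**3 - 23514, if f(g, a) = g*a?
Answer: -23514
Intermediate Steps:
f(g, a) = a*g
f(-1, 0)**3 - 23514 = (0*(-1))**3 - 23514 = 0**3 - 23514 = 0 - 23514 = -23514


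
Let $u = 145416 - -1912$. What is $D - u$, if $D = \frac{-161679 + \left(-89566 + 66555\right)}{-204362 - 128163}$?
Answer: $- \frac{9798011702}{66505} \approx -1.4733 \cdot 10^{5}$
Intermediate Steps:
$D = \frac{36938}{66505}$ ($D = \frac{-161679 - 23011}{-332525} = \left(-184690\right) \left(- \frac{1}{332525}\right) = \frac{36938}{66505} \approx 0.55542$)
$u = 147328$ ($u = 145416 + 1912 = 147328$)
$D - u = \frac{36938}{66505} - 147328 = - \frac{9798011702}{66505}$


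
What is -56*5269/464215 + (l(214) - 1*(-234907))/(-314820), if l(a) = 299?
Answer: -2245313353/1623824070 ≈ -1.3827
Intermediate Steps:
-56*5269/464215 + (l(214) - 1*(-234907))/(-314820) = -56*5269/464215 + (299 - 1*(-234907))/(-314820) = -295064*1/464215 + (299 + 234907)*(-1/314820) = -295064/464215 + 235206*(-1/314820) = -295064/464215 - 13067/17490 = -2245313353/1623824070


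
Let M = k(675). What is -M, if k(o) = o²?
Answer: -455625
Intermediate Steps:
M = 455625 (M = 675² = 455625)
-M = -1*455625 = -455625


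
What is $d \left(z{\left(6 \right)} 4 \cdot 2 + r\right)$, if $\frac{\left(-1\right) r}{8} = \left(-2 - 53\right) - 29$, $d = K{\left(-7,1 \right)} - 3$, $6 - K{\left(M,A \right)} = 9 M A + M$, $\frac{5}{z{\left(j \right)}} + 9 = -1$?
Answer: $48764$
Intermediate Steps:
$z{\left(j \right)} = - \frac{1}{2}$ ($z{\left(j \right)} = \frac{5}{-9 - 1} = \frac{5}{-10} = 5 \left(- \frac{1}{10}\right) = - \frac{1}{2}$)
$K{\left(M,A \right)} = 6 - M - 9 A M$ ($K{\left(M,A \right)} = 6 - \left(9 M A + M\right) = 6 - \left(9 A M + M\right) = 6 - \left(M + 9 A M\right) = 6 - M - 9 A M$)
$d = 73$ ($d = \left(6 - -7 - 9 \left(-7\right)\right) - 3 = \left(6 + 7 + 63\right) - 3 = 76 - 3 = 73$)
$r = 672$ ($r = - 8 \left(\left(-2 - 53\right) - 29\right) = - 8 \left(-55 - 29\right) = \left(-8\right) \left(-84\right) = 672$)
$d \left(z{\left(6 \right)} 4 \cdot 2 + r\right) = 73 \left(\left(- \frac{1}{2}\right) 4 \cdot 2 + 672\right) = 73 \left(\left(-2\right) 2 + 672\right) = 73 \left(-4 + 672\right) = 73 \cdot 668 = 48764$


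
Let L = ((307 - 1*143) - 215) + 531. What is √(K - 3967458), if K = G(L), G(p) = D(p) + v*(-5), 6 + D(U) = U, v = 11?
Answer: I*√3967039 ≈ 1991.7*I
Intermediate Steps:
D(U) = -6 + U
L = 480 (L = ((307 - 143) - 215) + 531 = (164 - 215) + 531 = -51 + 531 = 480)
G(p) = -61 + p (G(p) = (-6 + p) + 11*(-5) = (-6 + p) - 55 = -61 + p)
K = 419 (K = -61 + 480 = 419)
√(K - 3967458) = √(419 - 3967458) = √(-3967039) = I*√3967039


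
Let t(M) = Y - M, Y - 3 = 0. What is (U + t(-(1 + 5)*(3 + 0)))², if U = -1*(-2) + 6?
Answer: 841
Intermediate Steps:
Y = 3 (Y = 3 + 0 = 3)
U = 8 (U = 2 + 6 = 8)
t(M) = 3 - M
(U + t(-(1 + 5)*(3 + 0)))² = (8 + (3 - (-1)*(1 + 5)*(3 + 0)))² = (8 + (3 - (-1)*6*3))² = (8 + (3 - (-1)*18))² = (8 + (3 - 1*(-18)))² = (8 + (3 + 18))² = (8 + 21)² = 29² = 841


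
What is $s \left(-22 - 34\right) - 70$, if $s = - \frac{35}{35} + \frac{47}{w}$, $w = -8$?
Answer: $315$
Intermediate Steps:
$s = - \frac{55}{8}$ ($s = - \frac{35}{35} + \frac{47}{-8} = \left(-35\right) \frac{1}{35} + 47 \left(- \frac{1}{8}\right) = -1 - \frac{47}{8} = - \frac{55}{8} \approx -6.875$)
$s \left(-22 - 34\right) - 70 = - \frac{55 \left(-22 - 34\right)}{8} - 70 = \left(- \frac{55}{8}\right) \left(-56\right) - 70 = 385 - 70 = 315$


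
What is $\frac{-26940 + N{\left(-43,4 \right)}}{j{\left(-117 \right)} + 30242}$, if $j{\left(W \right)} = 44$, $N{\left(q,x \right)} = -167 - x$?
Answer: $- \frac{27111}{30286} \approx -0.89517$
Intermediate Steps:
$\frac{-26940 + N{\left(-43,4 \right)}}{j{\left(-117 \right)} + 30242} = \frac{-26940 - 171}{44 + 30242} = \frac{-26940 - 171}{30286} = \left(-26940 - 171\right) \frac{1}{30286} = \left(-27111\right) \frac{1}{30286} = - \frac{27111}{30286}$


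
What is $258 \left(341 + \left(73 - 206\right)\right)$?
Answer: $53664$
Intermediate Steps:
$258 \left(341 + \left(73 - 206\right)\right) = 258 \left(341 - 133\right) = 258 \cdot 208 = 53664$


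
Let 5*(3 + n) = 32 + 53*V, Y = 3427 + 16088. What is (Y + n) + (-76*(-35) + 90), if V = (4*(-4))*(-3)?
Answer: 113886/5 ≈ 22777.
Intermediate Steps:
V = 48 (V = -16*(-3) = 48)
Y = 19515
n = 2561/5 (n = -3 + (32 + 53*48)/5 = -3 + (32 + 2544)/5 = -3 + (⅕)*2576 = -3 + 2576/5 = 2561/5 ≈ 512.20)
(Y + n) + (-76*(-35) + 90) = (19515 + 2561/5) + (-76*(-35) + 90) = 100136/5 + (2660 + 90) = 100136/5 + 2750 = 113886/5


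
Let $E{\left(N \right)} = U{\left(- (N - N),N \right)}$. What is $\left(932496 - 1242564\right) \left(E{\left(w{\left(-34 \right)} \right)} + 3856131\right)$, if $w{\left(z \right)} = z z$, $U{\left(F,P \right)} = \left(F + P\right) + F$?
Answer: $-1196021265516$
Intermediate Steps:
$U{\left(F,P \right)} = P + 2 F$
$w{\left(z \right)} = z^{2}$
$E{\left(N \right)} = N$ ($E{\left(N \right)} = N + 2 \left(- (N - N)\right) = N + 2 \left(\left(-1\right) 0\right) = N + 2 \cdot 0 = N + 0 = N$)
$\left(932496 - 1242564\right) \left(E{\left(w{\left(-34 \right)} \right)} + 3856131\right) = \left(932496 - 1242564\right) \left(\left(-34\right)^{2} + 3856131\right) = - 310068 \left(1156 + 3856131\right) = \left(-310068\right) 3857287 = -1196021265516$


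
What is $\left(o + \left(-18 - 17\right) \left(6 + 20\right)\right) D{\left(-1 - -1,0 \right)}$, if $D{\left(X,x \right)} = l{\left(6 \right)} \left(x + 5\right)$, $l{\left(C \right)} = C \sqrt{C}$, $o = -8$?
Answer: $- 27540 \sqrt{6} \approx -67459.0$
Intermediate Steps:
$l{\left(C \right)} = C^{\frac{3}{2}}$
$D{\left(X,x \right)} = 6 \sqrt{6} \left(5 + x\right)$ ($D{\left(X,x \right)} = 6^{\frac{3}{2}} \left(x + 5\right) = 6 \sqrt{6} \left(5 + x\right)$)
$\left(o + \left(-18 - 17\right) \left(6 + 20\right)\right) D{\left(-1 - -1,0 \right)} = \left(-8 + \left(-18 - 17\right) \left(6 + 20\right)\right) 6 \sqrt{6} \left(5 + 0\right) = \left(-8 - 910\right) 6 \sqrt{6} \cdot 5 = \left(-8 - 910\right) 30 \sqrt{6} = - 918 \cdot 30 \sqrt{6} = - 27540 \sqrt{6}$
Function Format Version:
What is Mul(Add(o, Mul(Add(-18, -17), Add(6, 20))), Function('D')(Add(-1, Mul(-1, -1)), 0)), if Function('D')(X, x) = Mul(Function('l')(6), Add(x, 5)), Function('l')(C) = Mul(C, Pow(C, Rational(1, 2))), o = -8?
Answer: Mul(-27540, Pow(6, Rational(1, 2))) ≈ -67459.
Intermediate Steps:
Function('l')(C) = Pow(C, Rational(3, 2))
Function('D')(X, x) = Mul(6, Pow(6, Rational(1, 2)), Add(5, x)) (Function('D')(X, x) = Mul(Pow(6, Rational(3, 2)), Add(x, 5)) = Mul(Mul(6, Pow(6, Rational(1, 2))), Add(5, x)) = Mul(6, Pow(6, Rational(1, 2)), Add(5, x)))
Mul(Add(o, Mul(Add(-18, -17), Add(6, 20))), Function('D')(Add(-1, Mul(-1, -1)), 0)) = Mul(Add(-8, Mul(Add(-18, -17), Add(6, 20))), Mul(6, Pow(6, Rational(1, 2)), Add(5, 0))) = Mul(Add(-8, Mul(-35, 26)), Mul(6, Pow(6, Rational(1, 2)), 5)) = Mul(Add(-8, -910), Mul(30, Pow(6, Rational(1, 2)))) = Mul(-918, Mul(30, Pow(6, Rational(1, 2)))) = Mul(-27540, Pow(6, Rational(1, 2)))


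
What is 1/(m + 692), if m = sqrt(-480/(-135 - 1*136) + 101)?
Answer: 187532/129744293 - sqrt(7547621)/129744293 ≈ 0.0014242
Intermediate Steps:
m = sqrt(7547621)/271 (m = sqrt(-480/(-135 - 136) + 101) = sqrt(-480/(-271) + 101) = sqrt(-480*(-1/271) + 101) = sqrt(480/271 + 101) = sqrt(27851/271) = sqrt(7547621)/271 ≈ 10.138)
1/(m + 692) = 1/(sqrt(7547621)/271 + 692) = 1/(692 + sqrt(7547621)/271)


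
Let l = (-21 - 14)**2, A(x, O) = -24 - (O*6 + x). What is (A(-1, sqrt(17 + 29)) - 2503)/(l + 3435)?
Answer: -1263/2330 - 3*sqrt(46)/2330 ≈ -0.55079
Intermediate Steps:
A(x, O) = -24 - x - 6*O (A(x, O) = -24 - (6*O + x) = -24 - (x + 6*O) = -24 + (-x - 6*O) = -24 - x - 6*O)
l = 1225 (l = (-35)**2 = 1225)
(A(-1, sqrt(17 + 29)) - 2503)/(l + 3435) = ((-24 - 1*(-1) - 6*sqrt(17 + 29)) - 2503)/(1225 + 3435) = ((-24 + 1 - 6*sqrt(46)) - 2503)/4660 = ((-23 - 6*sqrt(46)) - 2503)*(1/4660) = (-2526 - 6*sqrt(46))*(1/4660) = -1263/2330 - 3*sqrt(46)/2330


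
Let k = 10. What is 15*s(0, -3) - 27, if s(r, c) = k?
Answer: 123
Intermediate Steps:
s(r, c) = 10
15*s(0, -3) - 27 = 15*10 - 27 = 150 - 27 = 123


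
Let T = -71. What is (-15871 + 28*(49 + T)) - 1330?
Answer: -17817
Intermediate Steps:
(-15871 + 28*(49 + T)) - 1330 = (-15871 + 28*(49 - 71)) - 1330 = (-15871 + 28*(-22)) - 1330 = (-15871 - 616) - 1330 = -16487 - 1330 = -17817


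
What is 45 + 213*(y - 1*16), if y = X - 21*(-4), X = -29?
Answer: 8352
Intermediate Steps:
y = 55 (y = -29 - 21*(-4) = -29 - 1*(-84) = -29 + 84 = 55)
45 + 213*(y - 1*16) = 45 + 213*(55 - 1*16) = 45 + 213*(55 - 16) = 45 + 213*39 = 45 + 8307 = 8352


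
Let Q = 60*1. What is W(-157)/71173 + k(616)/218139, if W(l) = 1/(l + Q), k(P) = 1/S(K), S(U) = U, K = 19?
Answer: 2759140/28613693787621 ≈ 9.6427e-8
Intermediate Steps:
Q = 60
k(P) = 1/19
W(l) = 1/(60 + l) (W(l) = 1/(l + 60) = 1/(60 + l))
W(-157)/71173 + k(616)/218139 = 1/((60 - 157)*71173) + (1/19)/218139 = (1/71173)/(-97) + (1/19)*(1/218139) = -1/97*1/71173 + 1/4144641 = -1/6903781 + 1/4144641 = 2759140/28613693787621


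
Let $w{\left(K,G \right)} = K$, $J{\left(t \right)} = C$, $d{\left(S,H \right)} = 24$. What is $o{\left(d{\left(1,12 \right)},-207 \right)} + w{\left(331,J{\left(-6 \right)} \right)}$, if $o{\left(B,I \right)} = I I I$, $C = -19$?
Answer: $-8869412$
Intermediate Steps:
$J{\left(t \right)} = -19$
$o{\left(B,I \right)} = I^{3}$ ($o{\left(B,I \right)} = I I^{2} = I^{3}$)
$o{\left(d{\left(1,12 \right)},-207 \right)} + w{\left(331,J{\left(-6 \right)} \right)} = \left(-207\right)^{3} + 331 = -8869743 + 331 = -8869412$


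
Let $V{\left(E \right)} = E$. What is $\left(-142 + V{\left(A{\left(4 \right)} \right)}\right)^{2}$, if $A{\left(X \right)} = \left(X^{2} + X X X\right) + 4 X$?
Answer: $2116$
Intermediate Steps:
$A{\left(X \right)} = X^{2} + X^{3} + 4 X$ ($A{\left(X \right)} = \left(X^{2} + X^{2} X\right) + 4 X = \left(X^{2} + X^{3}\right) + 4 X = X^{2} + X^{3} + 4 X$)
$\left(-142 + V{\left(A{\left(4 \right)} \right)}\right)^{2} = \left(-142 + 4 \left(4 + 4 + 4^{2}\right)\right)^{2} = \left(-142 + 4 \left(4 + 4 + 16\right)\right)^{2} = \left(-142 + 4 \cdot 24\right)^{2} = \left(-142 + 96\right)^{2} = \left(-46\right)^{2} = 2116$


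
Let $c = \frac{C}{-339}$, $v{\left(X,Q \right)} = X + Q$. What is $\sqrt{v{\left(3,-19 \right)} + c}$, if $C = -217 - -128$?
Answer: $\frac{i \sqrt{1808565}}{339} \approx 3.967 i$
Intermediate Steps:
$v{\left(X,Q \right)} = Q + X$
$C = -89$ ($C = -217 + 128 = -89$)
$c = \frac{89}{339}$ ($c = - \frac{89}{-339} = \left(-89\right) \left(- \frac{1}{339}\right) = \frac{89}{339} \approx 0.26254$)
$\sqrt{v{\left(3,-19 \right)} + c} = \sqrt{\left(-19 + 3\right) + \frac{89}{339}} = \sqrt{-16 + \frac{89}{339}} = \sqrt{- \frac{5335}{339}} = \frac{i \sqrt{1808565}}{339}$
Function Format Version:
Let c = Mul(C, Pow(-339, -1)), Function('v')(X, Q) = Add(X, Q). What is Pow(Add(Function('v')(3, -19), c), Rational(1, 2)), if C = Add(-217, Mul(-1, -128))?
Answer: Mul(Rational(1, 339), I, Pow(1808565, Rational(1, 2))) ≈ Mul(3.9670, I)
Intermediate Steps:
Function('v')(X, Q) = Add(Q, X)
C = -89 (C = Add(-217, 128) = -89)
c = Rational(89, 339) (c = Mul(-89, Pow(-339, -1)) = Mul(-89, Rational(-1, 339)) = Rational(89, 339) ≈ 0.26254)
Pow(Add(Function('v')(3, -19), c), Rational(1, 2)) = Pow(Add(Add(-19, 3), Rational(89, 339)), Rational(1, 2)) = Pow(Add(-16, Rational(89, 339)), Rational(1, 2)) = Pow(Rational(-5335, 339), Rational(1, 2)) = Mul(Rational(1, 339), I, Pow(1808565, Rational(1, 2)))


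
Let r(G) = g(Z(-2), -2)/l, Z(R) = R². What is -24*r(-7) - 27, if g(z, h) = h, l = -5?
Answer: -183/5 ≈ -36.600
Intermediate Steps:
r(G) = ⅖ (r(G) = -2/(-5) = -2*(-⅕) = ⅖)
-24*r(-7) - 27 = -24*⅖ - 27 = -48/5 - 27 = -183/5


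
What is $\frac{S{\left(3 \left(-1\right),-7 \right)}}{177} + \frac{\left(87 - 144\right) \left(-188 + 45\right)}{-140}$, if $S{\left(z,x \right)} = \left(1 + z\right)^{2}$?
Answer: $- \frac{1442167}{24780} \approx -58.199$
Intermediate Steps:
$\frac{S{\left(3 \left(-1\right),-7 \right)}}{177} + \frac{\left(87 - 144\right) \left(-188 + 45\right)}{-140} = \frac{\left(1 + 3 \left(-1\right)\right)^{2}}{177} + \frac{\left(87 - 144\right) \left(-188 + 45\right)}{-140} = \left(1 - 3\right)^{2} \cdot \frac{1}{177} + \left(-57\right) \left(-143\right) \left(- \frac{1}{140}\right) = \left(-2\right)^{2} \cdot \frac{1}{177} + 8151 \left(- \frac{1}{140}\right) = 4 \cdot \frac{1}{177} - \frac{8151}{140} = \frac{4}{177} - \frac{8151}{140} = - \frac{1442167}{24780}$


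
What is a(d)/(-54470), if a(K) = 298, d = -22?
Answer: -149/27235 ≈ -0.0054709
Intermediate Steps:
a(d)/(-54470) = 298/(-54470) = 298*(-1/54470) = -149/27235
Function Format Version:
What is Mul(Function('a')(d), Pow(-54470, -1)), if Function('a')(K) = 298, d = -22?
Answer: Rational(-149, 27235) ≈ -0.0054709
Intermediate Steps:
Mul(Function('a')(d), Pow(-54470, -1)) = Mul(298, Pow(-54470, -1)) = Mul(298, Rational(-1, 54470)) = Rational(-149, 27235)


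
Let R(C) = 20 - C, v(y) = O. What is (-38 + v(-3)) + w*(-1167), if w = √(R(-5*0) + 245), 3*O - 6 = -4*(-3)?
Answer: -32 - 1167*√265 ≈ -19029.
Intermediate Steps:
O = 6 (O = 2 + (-4*(-3))/3 = 2 + (⅓)*12 = 2 + 4 = 6)
v(y) = 6
w = √265 (w = √((20 - (-5)*0) + 245) = √((20 - 1*0) + 245) = √((20 + 0) + 245) = √(20 + 245) = √265 ≈ 16.279)
(-38 + v(-3)) + w*(-1167) = (-38 + 6) + √265*(-1167) = -32 - 1167*√265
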